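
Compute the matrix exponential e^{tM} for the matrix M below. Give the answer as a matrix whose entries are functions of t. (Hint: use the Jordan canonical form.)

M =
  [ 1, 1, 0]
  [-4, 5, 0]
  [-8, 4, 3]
e^{tM} =
  [-2*t*exp(3*t) + exp(3*t), t*exp(3*t), 0]
  [-4*t*exp(3*t), 2*t*exp(3*t) + exp(3*t), 0]
  [-8*t*exp(3*t), 4*t*exp(3*t), exp(3*t)]

Strategy: write M = P · J · P⁻¹ where J is a Jordan canonical form, so e^{tM} = P · e^{tJ} · P⁻¹, and e^{tJ} can be computed block-by-block.

M has Jordan form
J =
  [3, 1, 0]
  [0, 3, 0]
  [0, 0, 3]
(up to reordering of blocks).

Per-block formulas:
  For a 1×1 block at λ = 3: exp(t · [3]) = [e^(3t)].
  For a 2×2 Jordan block J_2(3): exp(t · J_2(3)) = e^(3t)·(I + t·N), where N is the 2×2 nilpotent shift.

After assembling e^{tJ} and conjugating by P, we get:

e^{tM} =
  [-2*t*exp(3*t) + exp(3*t), t*exp(3*t), 0]
  [-4*t*exp(3*t), 2*t*exp(3*t) + exp(3*t), 0]
  [-8*t*exp(3*t), 4*t*exp(3*t), exp(3*t)]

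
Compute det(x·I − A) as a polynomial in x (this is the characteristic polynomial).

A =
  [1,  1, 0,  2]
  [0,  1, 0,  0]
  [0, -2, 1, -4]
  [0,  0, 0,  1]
x^4 - 4*x^3 + 6*x^2 - 4*x + 1

Expanding det(x·I − A) (e.g. by cofactor expansion or by noting that A is similar to its Jordan form J, which has the same characteristic polynomial as A) gives
  χ_A(x) = x^4 - 4*x^3 + 6*x^2 - 4*x + 1
which factors as (x - 1)^4. The eigenvalues (with algebraic multiplicities) are λ = 1 with multiplicity 4.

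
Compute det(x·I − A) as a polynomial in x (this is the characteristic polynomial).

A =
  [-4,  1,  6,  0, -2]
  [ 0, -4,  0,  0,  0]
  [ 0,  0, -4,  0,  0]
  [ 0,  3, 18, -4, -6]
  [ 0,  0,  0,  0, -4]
x^5 + 20*x^4 + 160*x^3 + 640*x^2 + 1280*x + 1024

Expanding det(x·I − A) (e.g. by cofactor expansion or by noting that A is similar to its Jordan form J, which has the same characteristic polynomial as A) gives
  χ_A(x) = x^5 + 20*x^4 + 160*x^3 + 640*x^2 + 1280*x + 1024
which factors as (x + 4)^5. The eigenvalues (with algebraic multiplicities) are λ = -4 with multiplicity 5.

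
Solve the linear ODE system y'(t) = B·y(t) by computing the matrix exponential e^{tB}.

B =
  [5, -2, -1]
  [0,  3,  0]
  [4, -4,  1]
e^{tB} =
  [2*t*exp(3*t) + exp(3*t), -2*t*exp(3*t), -t*exp(3*t)]
  [0, exp(3*t), 0]
  [4*t*exp(3*t), -4*t*exp(3*t), -2*t*exp(3*t) + exp(3*t)]

Strategy: write B = P · J · P⁻¹ where J is a Jordan canonical form, so e^{tB} = P · e^{tJ} · P⁻¹, and e^{tJ} can be computed block-by-block.

B has Jordan form
J =
  [3, 1, 0]
  [0, 3, 0]
  [0, 0, 3]
(up to reordering of blocks).

Per-block formulas:
  For a 1×1 block at λ = 3: exp(t · [3]) = [e^(3t)].
  For a 2×2 Jordan block J_2(3): exp(t · J_2(3)) = e^(3t)·(I + t·N), where N is the 2×2 nilpotent shift.

After assembling e^{tJ} and conjugating by P, we get:

e^{tB} =
  [2*t*exp(3*t) + exp(3*t), -2*t*exp(3*t), -t*exp(3*t)]
  [0, exp(3*t), 0]
  [4*t*exp(3*t), -4*t*exp(3*t), -2*t*exp(3*t) + exp(3*t)]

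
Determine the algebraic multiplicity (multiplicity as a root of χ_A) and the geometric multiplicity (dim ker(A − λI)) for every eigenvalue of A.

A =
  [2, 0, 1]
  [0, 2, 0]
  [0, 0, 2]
λ = 2: alg = 3, geom = 2

Step 1 — factor the characteristic polynomial to read off the algebraic multiplicities:
  χ_A(x) = (x - 2)^3

Step 2 — compute geometric multiplicities via the rank-nullity identity g(λ) = n − rank(A − λI):
  rank(A − (2)·I) = 1, so dim ker(A − (2)·I) = n − 1 = 2

Summary:
  λ = 2: algebraic multiplicity = 3, geometric multiplicity = 2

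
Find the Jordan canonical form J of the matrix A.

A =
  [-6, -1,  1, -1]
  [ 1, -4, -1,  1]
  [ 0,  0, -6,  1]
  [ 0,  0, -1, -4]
J_2(-5) ⊕ J_2(-5)

The characteristic polynomial is
  det(x·I − A) = x^4 + 20*x^3 + 150*x^2 + 500*x + 625 = (x + 5)^4

Eigenvalues and multiplicities (the geometric multiplicity of λ is n − rank(A − λI), which equals the number of Jordan blocks for λ):
  λ = -5: algebraic multiplicity = 4, geometric multiplicity = 2

Determining the block sizes for each eigenvalue:
  λ = -5: with am = 4 and gm = 2, the partition is not yet determined (e.g. several partitions of 4 into 2 parts exist). Let N = A − (-5)·I. Computing rank(N^1) = 2, rank(N^2) = 0; the number of blocks of size ≥ j is rank(N^{j−1}) − rank(N^j), giving [2, 2]. So we have 2 block(s) of size 2 → block sizes [2, 2]

Assembling the blocks gives a Jordan form
J =
  [-5,  1,  0,  0]
  [ 0, -5,  0,  0]
  [ 0,  0, -5,  1]
  [ 0,  0,  0, -5]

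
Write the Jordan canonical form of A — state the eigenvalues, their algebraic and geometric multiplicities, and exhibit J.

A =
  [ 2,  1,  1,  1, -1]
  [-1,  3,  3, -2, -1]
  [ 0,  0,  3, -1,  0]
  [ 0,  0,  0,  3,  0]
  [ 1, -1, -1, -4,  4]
J_3(3) ⊕ J_2(3)

The characteristic polynomial is
  det(x·I − A) = x^5 - 15*x^4 + 90*x^3 - 270*x^2 + 405*x - 243 = (x - 3)^5

Eigenvalues and multiplicities (the geometric multiplicity of λ is n − rank(A − λI), which equals the number of Jordan blocks for λ):
  λ = 3: algebraic multiplicity = 5, geometric multiplicity = 2

Determining the block sizes for each eigenvalue:
  λ = 3: with am = 5 and gm = 2, the partition is not yet determined (e.g. several partitions of 5 into 2 parts exist). Let N = A − (3)·I. Computing rank(N^1) = 3, rank(N^2) = 1, rank(N^3) = 0; the number of blocks of size ≥ j is rank(N^{j−1}) − rank(N^j), giving [2, 2, 1]. So we have 1 block(s) of size 3, 1 block(s) of size 2 → block sizes [3, 2]

Assembling the blocks gives a Jordan form
J =
  [3, 1, 0, 0, 0]
  [0, 3, 1, 0, 0]
  [0, 0, 3, 0, 0]
  [0, 0, 0, 3, 1]
  [0, 0, 0, 0, 3]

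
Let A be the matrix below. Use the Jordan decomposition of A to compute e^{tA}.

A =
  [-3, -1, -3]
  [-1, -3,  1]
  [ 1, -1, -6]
e^{tA} =
  [-t^2*exp(-4*t)/2 + t*exp(-4*t) + exp(-4*t), t^2*exp(-4*t)/2 - t*exp(-4*t), t^2*exp(-4*t) - 3*t*exp(-4*t)]
  [-t^2*exp(-4*t)/2 - t*exp(-4*t), t^2*exp(-4*t)/2 + t*exp(-4*t) + exp(-4*t), t^2*exp(-4*t) + t*exp(-4*t)]
  [t*exp(-4*t), -t*exp(-4*t), -2*t*exp(-4*t) + exp(-4*t)]

Strategy: write A = P · J · P⁻¹ where J is a Jordan canonical form, so e^{tA} = P · e^{tJ} · P⁻¹, and e^{tJ} can be computed block-by-block.

A has Jordan form
J =
  [-4,  1,  0]
  [ 0, -4,  1]
  [ 0,  0, -4]
(up to reordering of blocks).

Per-block formulas:
  For a 3×3 Jordan block J_3(-4): exp(t · J_3(-4)) = e^(-4t)·(I + t·N + (t^2/2)·N^2), where N is the 3×3 nilpotent shift.

After assembling e^{tJ} and conjugating by P, we get:

e^{tA} =
  [-t^2*exp(-4*t)/2 + t*exp(-4*t) + exp(-4*t), t^2*exp(-4*t)/2 - t*exp(-4*t), t^2*exp(-4*t) - 3*t*exp(-4*t)]
  [-t^2*exp(-4*t)/2 - t*exp(-4*t), t^2*exp(-4*t)/2 + t*exp(-4*t) + exp(-4*t), t^2*exp(-4*t) + t*exp(-4*t)]
  [t*exp(-4*t), -t*exp(-4*t), -2*t*exp(-4*t) + exp(-4*t)]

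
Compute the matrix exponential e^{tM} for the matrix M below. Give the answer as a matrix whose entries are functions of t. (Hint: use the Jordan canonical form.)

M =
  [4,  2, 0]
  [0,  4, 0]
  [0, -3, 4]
e^{tM} =
  [exp(4*t), 2*t*exp(4*t), 0]
  [0, exp(4*t), 0]
  [0, -3*t*exp(4*t), exp(4*t)]

Strategy: write M = P · J · P⁻¹ where J is a Jordan canonical form, so e^{tM} = P · e^{tJ} · P⁻¹, and e^{tJ} can be computed block-by-block.

M has Jordan form
J =
  [4, 1, 0]
  [0, 4, 0]
  [0, 0, 4]
(up to reordering of blocks).

Per-block formulas:
  For a 2×2 Jordan block J_2(4): exp(t · J_2(4)) = e^(4t)·(I + t·N), where N is the 2×2 nilpotent shift.
  For a 1×1 block at λ = 4: exp(t · [4]) = [e^(4t)].

After assembling e^{tJ} and conjugating by P, we get:

e^{tM} =
  [exp(4*t), 2*t*exp(4*t), 0]
  [0, exp(4*t), 0]
  [0, -3*t*exp(4*t), exp(4*t)]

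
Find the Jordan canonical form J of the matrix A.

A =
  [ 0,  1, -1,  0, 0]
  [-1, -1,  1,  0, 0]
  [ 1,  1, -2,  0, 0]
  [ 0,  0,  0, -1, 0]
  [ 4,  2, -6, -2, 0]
J_3(-1) ⊕ J_1(-1) ⊕ J_1(0)

The characteristic polynomial is
  det(x·I − A) = x^5 + 4*x^4 + 6*x^3 + 4*x^2 + x = x*(x + 1)^4

Eigenvalues and multiplicities (the geometric multiplicity of λ is n − rank(A − λI), which equals the number of Jordan blocks for λ):
  λ = -1: algebraic multiplicity = 4, geometric multiplicity = 2
  λ = 0: algebraic multiplicity = 1, geometric multiplicity = 1

Determining the block sizes for each eigenvalue:
  λ = -1: with am = 4 and gm = 2, the partition is not yet determined (e.g. several partitions of 4 into 2 parts exist). Let N = A − (-1)·I. Computing rank(N^1) = 3, rank(N^2) = 2, rank(N^3) = 1; the number of blocks of size ≥ j is rank(N^{j−1}) − rank(N^j), giving [2, 1, 1]. So we have 1 block(s) of size 3, 1 block(s) of size 1 → block sizes [3, 1]
  λ = 0: one block (gm = 1), so the single block has size am = 1 → block sizes [1]

Assembling the blocks gives a Jordan form
J =
  [-1,  1,  0,  0, 0]
  [ 0, -1,  1,  0, 0]
  [ 0,  0, -1,  0, 0]
  [ 0,  0,  0, -1, 0]
  [ 0,  0,  0,  0, 0]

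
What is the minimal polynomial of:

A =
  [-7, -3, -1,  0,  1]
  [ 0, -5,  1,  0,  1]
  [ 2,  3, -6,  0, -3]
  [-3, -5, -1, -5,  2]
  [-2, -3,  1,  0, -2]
x^3 + 15*x^2 + 75*x + 125

The characteristic polynomial is χ_A(x) = (x + 5)^5, so the eigenvalues are known. The minimal polynomial is
  m_A(x) = Π_λ (x − λ)^{k_λ}
where k_λ is the size of the *largest* Jordan block for λ (equivalently, the smallest k with (A − λI)^k v = 0 for every generalised eigenvector v of λ).

  λ = -5: largest Jordan block has size 3, contributing (x + 5)^3

So m_A(x) = (x + 5)^3 = x^3 + 15*x^2 + 75*x + 125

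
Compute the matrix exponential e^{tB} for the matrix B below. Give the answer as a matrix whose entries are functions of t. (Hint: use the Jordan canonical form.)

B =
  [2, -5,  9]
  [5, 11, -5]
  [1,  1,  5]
e^{tB} =
  [-4*t*exp(6*t) + exp(6*t), 2*t^2*exp(6*t) - 5*t*exp(6*t), -10*t^2*exp(6*t) + 9*t*exp(6*t)]
  [5*t*exp(6*t), -5*t^2*exp(6*t)/2 + 5*t*exp(6*t) + exp(6*t), 25*t^2*exp(6*t)/2 - 5*t*exp(6*t)]
  [t*exp(6*t), -t^2*exp(6*t)/2 + t*exp(6*t), 5*t^2*exp(6*t)/2 - t*exp(6*t) + exp(6*t)]

Strategy: write B = P · J · P⁻¹ where J is a Jordan canonical form, so e^{tB} = P · e^{tJ} · P⁻¹, and e^{tJ} can be computed block-by-block.

B has Jordan form
J =
  [6, 1, 0]
  [0, 6, 1]
  [0, 0, 6]
(up to reordering of blocks).

Per-block formulas:
  For a 3×3 Jordan block J_3(6): exp(t · J_3(6)) = e^(6t)·(I + t·N + (t^2/2)·N^2), where N is the 3×3 nilpotent shift.

After assembling e^{tJ} and conjugating by P, we get:

e^{tB} =
  [-4*t*exp(6*t) + exp(6*t), 2*t^2*exp(6*t) - 5*t*exp(6*t), -10*t^2*exp(6*t) + 9*t*exp(6*t)]
  [5*t*exp(6*t), -5*t^2*exp(6*t)/2 + 5*t*exp(6*t) + exp(6*t), 25*t^2*exp(6*t)/2 - 5*t*exp(6*t)]
  [t*exp(6*t), -t^2*exp(6*t)/2 + t*exp(6*t), 5*t^2*exp(6*t)/2 - t*exp(6*t) + exp(6*t)]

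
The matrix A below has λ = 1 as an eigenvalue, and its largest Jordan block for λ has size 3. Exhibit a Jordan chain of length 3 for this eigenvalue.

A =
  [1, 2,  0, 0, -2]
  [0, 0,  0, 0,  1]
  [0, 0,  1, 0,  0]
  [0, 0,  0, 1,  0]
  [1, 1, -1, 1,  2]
A Jordan chain for λ = 1 of length 3:
v_1 = (-2, 1, 0, 0, 1)ᵀ
v_2 = (0, 0, 0, 0, 1)ᵀ
v_3 = (1, 0, 0, 0, 0)ᵀ

Let N = A − (1)·I. We want v_3 with N^3 v_3 = 0 but N^2 v_3 ≠ 0; then v_{j-1} := N · v_j for j = 3, …, 2.

Pick v_3 = (1, 0, 0, 0, 0)ᵀ.
Then v_2 = N · v_3 = (0, 0, 0, 0, 1)ᵀ.
Then v_1 = N · v_2 = (-2, 1, 0, 0, 1)ᵀ.

Sanity check: (A − (1)·I) v_1 = (0, 0, 0, 0, 0)ᵀ = 0. ✓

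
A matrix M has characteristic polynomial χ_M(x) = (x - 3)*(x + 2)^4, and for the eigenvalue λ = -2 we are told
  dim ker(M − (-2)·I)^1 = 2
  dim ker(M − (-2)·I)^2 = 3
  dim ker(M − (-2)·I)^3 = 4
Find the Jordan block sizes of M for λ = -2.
Block sizes for λ = -2: [3, 1]

From the dimensions of kernels of powers, the number of Jordan blocks of size at least j is d_j − d_{j−1} where d_j = dim ker(N^j) (with d_0 = 0). Computing the differences gives [2, 1, 1].
The number of blocks of size exactly k is (#blocks of size ≥ k) − (#blocks of size ≥ k + 1), so the partition is: 1 block(s) of size 1, 1 block(s) of size 3.
In nonincreasing order the block sizes are [3, 1].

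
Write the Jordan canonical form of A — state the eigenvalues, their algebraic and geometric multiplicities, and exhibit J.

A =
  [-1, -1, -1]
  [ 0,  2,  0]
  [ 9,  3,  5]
J_2(2) ⊕ J_1(2)

The characteristic polynomial is
  det(x·I − A) = x^3 - 6*x^2 + 12*x - 8 = (x - 2)^3

Eigenvalues and multiplicities (the geometric multiplicity of λ is n − rank(A − λI), which equals the number of Jordan blocks for λ):
  λ = 2: algebraic multiplicity = 3, geometric multiplicity = 2

Determining the block sizes for each eigenvalue:
  λ = 2: 2 blocks summing to 3 forces exactly one block of size 2 and the rest size 1 → block sizes [2, 1]

Assembling the blocks gives a Jordan form
J =
  [2, 1, 0]
  [0, 2, 0]
  [0, 0, 2]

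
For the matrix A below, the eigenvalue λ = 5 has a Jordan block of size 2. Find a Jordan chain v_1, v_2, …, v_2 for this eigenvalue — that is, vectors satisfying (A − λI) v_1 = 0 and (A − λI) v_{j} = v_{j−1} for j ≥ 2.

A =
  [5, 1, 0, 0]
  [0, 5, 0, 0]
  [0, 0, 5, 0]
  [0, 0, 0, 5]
A Jordan chain for λ = 5 of length 2:
v_1 = (1, 0, 0, 0)ᵀ
v_2 = (0, 1, 0, 0)ᵀ

Let N = A − (5)·I. We want v_2 with N^2 v_2 = 0 but N^1 v_2 ≠ 0; then v_{j-1} := N · v_j for j = 2, …, 2.

Pick v_2 = (0, 1, 0, 0)ᵀ.
Then v_1 = N · v_2 = (1, 0, 0, 0)ᵀ.

Sanity check: (A − (5)·I) v_1 = (0, 0, 0, 0)ᵀ = 0. ✓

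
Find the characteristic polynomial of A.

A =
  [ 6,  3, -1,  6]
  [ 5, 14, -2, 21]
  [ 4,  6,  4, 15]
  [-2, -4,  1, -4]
x^4 - 20*x^3 + 150*x^2 - 500*x + 625

Expanding det(x·I − A) (e.g. by cofactor expansion or by noting that A is similar to its Jordan form J, which has the same characteristic polynomial as A) gives
  χ_A(x) = x^4 - 20*x^3 + 150*x^2 - 500*x + 625
which factors as (x - 5)^4. The eigenvalues (with algebraic multiplicities) are λ = 5 with multiplicity 4.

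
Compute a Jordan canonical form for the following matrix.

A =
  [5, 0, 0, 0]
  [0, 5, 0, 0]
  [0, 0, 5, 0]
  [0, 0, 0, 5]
J_1(5) ⊕ J_1(5) ⊕ J_1(5) ⊕ J_1(5)

The characteristic polynomial is
  det(x·I − A) = x^4 - 20*x^3 + 150*x^2 - 500*x + 625 = (x - 5)^4

Eigenvalues and multiplicities (the geometric multiplicity of λ is n − rank(A − λI), which equals the number of Jordan blocks for λ):
  λ = 5: algebraic multiplicity = 4, geometric multiplicity = 4

Determining the block sizes for each eigenvalue:
  λ = 5: gm = am = 4, so every block has size 1 → block sizes [1, 1, 1, 1]

Assembling the blocks gives a Jordan form
J =
  [5, 0, 0, 0]
  [0, 5, 0, 0]
  [0, 0, 5, 0]
  [0, 0, 0, 5]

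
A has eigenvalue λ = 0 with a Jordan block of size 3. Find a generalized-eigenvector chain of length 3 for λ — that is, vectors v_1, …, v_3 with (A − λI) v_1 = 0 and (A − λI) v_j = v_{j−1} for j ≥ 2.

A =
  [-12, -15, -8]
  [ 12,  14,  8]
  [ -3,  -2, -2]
A Jordan chain for λ = 0 of length 3:
v_1 = (-12, 0, 18)ᵀ
v_2 = (-12, 12, -3)ᵀ
v_3 = (1, 0, 0)ᵀ

Let N = A − (0)·I. We want v_3 with N^3 v_3 = 0 but N^2 v_3 ≠ 0; then v_{j-1} := N · v_j for j = 3, …, 2.

Pick v_3 = (1, 0, 0)ᵀ.
Then v_2 = N · v_3 = (-12, 12, -3)ᵀ.
Then v_1 = N · v_2 = (-12, 0, 18)ᵀ.

Sanity check: (A − (0)·I) v_1 = (0, 0, 0)ᵀ = 0. ✓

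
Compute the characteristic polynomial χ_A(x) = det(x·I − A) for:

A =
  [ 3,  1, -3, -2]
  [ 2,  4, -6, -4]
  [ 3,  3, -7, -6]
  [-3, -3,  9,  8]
x^4 - 8*x^3 + 24*x^2 - 32*x + 16

Expanding det(x·I − A) (e.g. by cofactor expansion or by noting that A is similar to its Jordan form J, which has the same characteristic polynomial as A) gives
  χ_A(x) = x^4 - 8*x^3 + 24*x^2 - 32*x + 16
which factors as (x - 2)^4. The eigenvalues (with algebraic multiplicities) are λ = 2 with multiplicity 4.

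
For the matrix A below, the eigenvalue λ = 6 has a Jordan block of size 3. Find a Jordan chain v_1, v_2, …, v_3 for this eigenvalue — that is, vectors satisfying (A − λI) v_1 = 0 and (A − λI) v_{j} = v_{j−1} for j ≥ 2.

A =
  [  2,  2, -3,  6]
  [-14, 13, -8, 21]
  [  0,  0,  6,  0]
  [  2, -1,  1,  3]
A Jordan chain for λ = 6 of length 3:
v_1 = (2, 7, 0, -1)ᵀ
v_2 = (-3, -8, 0, 1)ᵀ
v_3 = (0, 0, 1, 0)ᵀ

Let N = A − (6)·I. We want v_3 with N^3 v_3 = 0 but N^2 v_3 ≠ 0; then v_{j-1} := N · v_j for j = 3, …, 2.

Pick v_3 = (0, 0, 1, 0)ᵀ.
Then v_2 = N · v_3 = (-3, -8, 0, 1)ᵀ.
Then v_1 = N · v_2 = (2, 7, 0, -1)ᵀ.

Sanity check: (A − (6)·I) v_1 = (0, 0, 0, 0)ᵀ = 0. ✓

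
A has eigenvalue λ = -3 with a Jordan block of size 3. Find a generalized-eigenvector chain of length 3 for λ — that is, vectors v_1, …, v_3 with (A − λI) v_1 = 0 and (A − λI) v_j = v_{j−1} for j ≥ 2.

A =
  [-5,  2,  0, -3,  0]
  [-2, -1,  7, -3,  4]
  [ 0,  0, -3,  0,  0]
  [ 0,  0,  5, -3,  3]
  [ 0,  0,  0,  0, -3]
A Jordan chain for λ = -3 of length 3:
v_1 = (-1, -1, 0, 0, 0)ᵀ
v_2 = (0, 7, 0, 5, 0)ᵀ
v_3 = (0, 0, 1, 0, 0)ᵀ

Let N = A − (-3)·I. We want v_3 with N^3 v_3 = 0 but N^2 v_3 ≠ 0; then v_{j-1} := N · v_j for j = 3, …, 2.

Pick v_3 = (0, 0, 1, 0, 0)ᵀ.
Then v_2 = N · v_3 = (0, 7, 0, 5, 0)ᵀ.
Then v_1 = N · v_2 = (-1, -1, 0, 0, 0)ᵀ.

Sanity check: (A − (-3)·I) v_1 = (0, 0, 0, 0, 0)ᵀ = 0. ✓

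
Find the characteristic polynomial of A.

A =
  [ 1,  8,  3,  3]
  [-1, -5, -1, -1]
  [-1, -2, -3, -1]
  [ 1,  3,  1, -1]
x^4 + 8*x^3 + 24*x^2 + 32*x + 16

Expanding det(x·I − A) (e.g. by cofactor expansion or by noting that A is similar to its Jordan form J, which has the same characteristic polynomial as A) gives
  χ_A(x) = x^4 + 8*x^3 + 24*x^2 + 32*x + 16
which factors as (x + 2)^4. The eigenvalues (with algebraic multiplicities) are λ = -2 with multiplicity 4.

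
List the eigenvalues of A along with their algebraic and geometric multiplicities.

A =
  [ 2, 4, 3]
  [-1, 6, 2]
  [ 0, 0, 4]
λ = 4: alg = 3, geom = 1

Step 1 — factor the characteristic polynomial to read off the algebraic multiplicities:
  χ_A(x) = (x - 4)^3

Step 2 — compute geometric multiplicities via the rank-nullity identity g(λ) = n − rank(A − λI):
  rank(A − (4)·I) = 2, so dim ker(A − (4)·I) = n − 2 = 1

Summary:
  λ = 4: algebraic multiplicity = 3, geometric multiplicity = 1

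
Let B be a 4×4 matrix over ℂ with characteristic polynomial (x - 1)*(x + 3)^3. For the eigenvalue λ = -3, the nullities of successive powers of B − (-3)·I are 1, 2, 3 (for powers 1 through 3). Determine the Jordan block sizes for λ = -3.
Block sizes for λ = -3: [3]

From the dimensions of kernels of powers, the number of Jordan blocks of size at least j is d_j − d_{j−1} where d_j = dim ker(N^j) (with d_0 = 0). Computing the differences gives [1, 1, 1].
The number of blocks of size exactly k is (#blocks of size ≥ k) − (#blocks of size ≥ k + 1), so the partition is: 1 block(s) of size 3.
In nonincreasing order the block sizes are [3].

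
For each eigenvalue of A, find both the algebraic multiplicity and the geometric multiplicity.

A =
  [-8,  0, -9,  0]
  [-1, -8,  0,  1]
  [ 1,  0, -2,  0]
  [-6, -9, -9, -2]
λ = -5: alg = 4, geom = 2

Step 1 — factor the characteristic polynomial to read off the algebraic multiplicities:
  χ_A(x) = (x + 5)^4

Step 2 — compute geometric multiplicities via the rank-nullity identity g(λ) = n − rank(A − λI):
  rank(A − (-5)·I) = 2, so dim ker(A − (-5)·I) = n − 2 = 2

Summary:
  λ = -5: algebraic multiplicity = 4, geometric multiplicity = 2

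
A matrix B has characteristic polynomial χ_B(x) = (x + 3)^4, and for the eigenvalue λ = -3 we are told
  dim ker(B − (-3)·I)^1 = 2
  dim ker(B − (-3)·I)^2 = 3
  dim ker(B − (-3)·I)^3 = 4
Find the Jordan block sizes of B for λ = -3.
Block sizes for λ = -3: [3, 1]

From the dimensions of kernels of powers, the number of Jordan blocks of size at least j is d_j − d_{j−1} where d_j = dim ker(N^j) (with d_0 = 0). Computing the differences gives [2, 1, 1].
The number of blocks of size exactly k is (#blocks of size ≥ k) − (#blocks of size ≥ k + 1), so the partition is: 1 block(s) of size 1, 1 block(s) of size 3.
In nonincreasing order the block sizes are [3, 1].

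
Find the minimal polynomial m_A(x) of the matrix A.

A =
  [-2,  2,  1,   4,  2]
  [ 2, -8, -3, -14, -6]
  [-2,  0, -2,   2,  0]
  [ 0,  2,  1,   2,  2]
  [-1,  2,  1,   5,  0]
x^2 + 4*x + 4

The characteristic polynomial is χ_A(x) = (x + 2)^5, so the eigenvalues are known. The minimal polynomial is
  m_A(x) = Π_λ (x − λ)^{k_λ}
where k_λ is the size of the *largest* Jordan block for λ (equivalently, the smallest k with (A − λI)^k v = 0 for every generalised eigenvector v of λ).

  λ = -2: largest Jordan block has size 2, contributing (x + 2)^2

So m_A(x) = (x + 2)^2 = x^2 + 4*x + 4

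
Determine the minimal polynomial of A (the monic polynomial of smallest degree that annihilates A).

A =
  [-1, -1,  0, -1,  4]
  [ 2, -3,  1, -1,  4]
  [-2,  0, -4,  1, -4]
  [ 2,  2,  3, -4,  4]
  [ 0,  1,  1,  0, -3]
x^2 + 6*x + 9

The characteristic polynomial is χ_A(x) = (x + 3)^5, so the eigenvalues are known. The minimal polynomial is
  m_A(x) = Π_λ (x − λ)^{k_λ}
where k_λ is the size of the *largest* Jordan block for λ (equivalently, the smallest k with (A − λI)^k v = 0 for every generalised eigenvector v of λ).

  λ = -3: largest Jordan block has size 2, contributing (x + 3)^2

So m_A(x) = (x + 3)^2 = x^2 + 6*x + 9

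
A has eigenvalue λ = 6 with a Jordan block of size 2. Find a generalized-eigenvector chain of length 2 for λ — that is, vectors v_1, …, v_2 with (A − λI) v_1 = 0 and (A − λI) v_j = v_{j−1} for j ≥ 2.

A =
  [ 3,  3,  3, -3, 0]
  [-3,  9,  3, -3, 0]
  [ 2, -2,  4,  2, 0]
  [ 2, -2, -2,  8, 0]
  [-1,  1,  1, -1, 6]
A Jordan chain for λ = 6 of length 2:
v_1 = (-3, -3, 2, 2, -1)ᵀ
v_2 = (1, 0, 0, 0, 0)ᵀ

Let N = A − (6)·I. We want v_2 with N^2 v_2 = 0 but N^1 v_2 ≠ 0; then v_{j-1} := N · v_j for j = 2, …, 2.

Pick v_2 = (1, 0, 0, 0, 0)ᵀ.
Then v_1 = N · v_2 = (-3, -3, 2, 2, -1)ᵀ.

Sanity check: (A − (6)·I) v_1 = (0, 0, 0, 0, 0)ᵀ = 0. ✓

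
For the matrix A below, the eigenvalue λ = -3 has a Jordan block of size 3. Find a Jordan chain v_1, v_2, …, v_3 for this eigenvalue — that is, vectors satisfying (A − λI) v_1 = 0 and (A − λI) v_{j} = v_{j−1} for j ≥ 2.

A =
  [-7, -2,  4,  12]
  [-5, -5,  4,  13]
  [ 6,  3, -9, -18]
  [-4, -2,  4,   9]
A Jordan chain for λ = -3 of length 3:
v_1 = (2, 2, -3, 2)ᵀ
v_2 = (-4, -5, 6, -4)ᵀ
v_3 = (1, 0, 0, 0)ᵀ

Let N = A − (-3)·I. We want v_3 with N^3 v_3 = 0 but N^2 v_3 ≠ 0; then v_{j-1} := N · v_j for j = 3, …, 2.

Pick v_3 = (1, 0, 0, 0)ᵀ.
Then v_2 = N · v_3 = (-4, -5, 6, -4)ᵀ.
Then v_1 = N · v_2 = (2, 2, -3, 2)ᵀ.

Sanity check: (A − (-3)·I) v_1 = (0, 0, 0, 0)ᵀ = 0. ✓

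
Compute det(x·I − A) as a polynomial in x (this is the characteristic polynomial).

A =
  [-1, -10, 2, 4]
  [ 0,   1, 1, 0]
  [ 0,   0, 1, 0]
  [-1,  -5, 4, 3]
x^4 - 4*x^3 + 6*x^2 - 4*x + 1

Expanding det(x·I − A) (e.g. by cofactor expansion or by noting that A is similar to its Jordan form J, which has the same characteristic polynomial as A) gives
  χ_A(x) = x^4 - 4*x^3 + 6*x^2 - 4*x + 1
which factors as (x - 1)^4. The eigenvalues (with algebraic multiplicities) are λ = 1 with multiplicity 4.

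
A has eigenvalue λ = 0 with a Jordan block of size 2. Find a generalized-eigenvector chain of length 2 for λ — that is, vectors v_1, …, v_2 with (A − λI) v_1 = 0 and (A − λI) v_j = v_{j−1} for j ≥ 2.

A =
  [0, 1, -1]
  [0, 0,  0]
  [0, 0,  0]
A Jordan chain for λ = 0 of length 2:
v_1 = (1, 0, 0)ᵀ
v_2 = (0, 1, 0)ᵀ

Let N = A − (0)·I. We want v_2 with N^2 v_2 = 0 but N^1 v_2 ≠ 0; then v_{j-1} := N · v_j for j = 2, …, 2.

Pick v_2 = (0, 1, 0)ᵀ.
Then v_1 = N · v_2 = (1, 0, 0)ᵀ.

Sanity check: (A − (0)·I) v_1 = (0, 0, 0)ᵀ = 0. ✓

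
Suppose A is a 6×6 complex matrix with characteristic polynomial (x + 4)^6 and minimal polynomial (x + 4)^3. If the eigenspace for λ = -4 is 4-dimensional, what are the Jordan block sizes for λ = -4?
Block sizes for λ = -4: [3, 1, 1, 1]

Step 1 — from the characteristic polynomial, algebraic multiplicity of λ = -4 is 6. From dim ker(A − (-4)·I) = 4, there are exactly 4 Jordan blocks for λ = -4.
Step 2 — from the minimal polynomial, the factor (x + 4)^3 tells us the largest block for λ = -4 has size 3.
Step 3 — with total size 6, 4 blocks, and largest block 3, the block sizes (in nonincreasing order) are [3, 1, 1, 1].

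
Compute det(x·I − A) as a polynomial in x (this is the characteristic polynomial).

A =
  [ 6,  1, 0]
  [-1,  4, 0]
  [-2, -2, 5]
x^3 - 15*x^2 + 75*x - 125

Expanding det(x·I − A) (e.g. by cofactor expansion or by noting that A is similar to its Jordan form J, which has the same characteristic polynomial as A) gives
  χ_A(x) = x^3 - 15*x^2 + 75*x - 125
which factors as (x - 5)^3. The eigenvalues (with algebraic multiplicities) are λ = 5 with multiplicity 3.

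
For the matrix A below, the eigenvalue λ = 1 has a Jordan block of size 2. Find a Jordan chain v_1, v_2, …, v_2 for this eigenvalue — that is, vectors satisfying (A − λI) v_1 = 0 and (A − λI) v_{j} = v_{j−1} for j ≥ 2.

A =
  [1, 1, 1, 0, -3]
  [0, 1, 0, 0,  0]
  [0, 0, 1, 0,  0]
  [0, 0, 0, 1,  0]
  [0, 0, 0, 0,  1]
A Jordan chain for λ = 1 of length 2:
v_1 = (1, 0, 0, 0, 0)ᵀ
v_2 = (0, 1, 0, 0, 0)ᵀ

Let N = A − (1)·I. We want v_2 with N^2 v_2 = 0 but N^1 v_2 ≠ 0; then v_{j-1} := N · v_j for j = 2, …, 2.

Pick v_2 = (0, 1, 0, 0, 0)ᵀ.
Then v_1 = N · v_2 = (1, 0, 0, 0, 0)ᵀ.

Sanity check: (A − (1)·I) v_1 = (0, 0, 0, 0, 0)ᵀ = 0. ✓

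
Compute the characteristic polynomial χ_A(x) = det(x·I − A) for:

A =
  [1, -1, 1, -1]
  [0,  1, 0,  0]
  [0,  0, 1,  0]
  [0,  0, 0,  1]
x^4 - 4*x^3 + 6*x^2 - 4*x + 1

Expanding det(x·I − A) (e.g. by cofactor expansion or by noting that A is similar to its Jordan form J, which has the same characteristic polynomial as A) gives
  χ_A(x) = x^4 - 4*x^3 + 6*x^2 - 4*x + 1
which factors as (x - 1)^4. The eigenvalues (with algebraic multiplicities) are λ = 1 with multiplicity 4.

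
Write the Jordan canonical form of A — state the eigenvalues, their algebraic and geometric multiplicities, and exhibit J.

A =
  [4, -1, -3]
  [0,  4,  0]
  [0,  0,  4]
J_2(4) ⊕ J_1(4)

The characteristic polynomial is
  det(x·I − A) = x^3 - 12*x^2 + 48*x - 64 = (x - 4)^3

Eigenvalues and multiplicities (the geometric multiplicity of λ is n − rank(A − λI), which equals the number of Jordan blocks for λ):
  λ = 4: algebraic multiplicity = 3, geometric multiplicity = 2

Determining the block sizes for each eigenvalue:
  λ = 4: 2 blocks summing to 3 forces exactly one block of size 2 and the rest size 1 → block sizes [2, 1]

Assembling the blocks gives a Jordan form
J =
  [4, 1, 0]
  [0, 4, 0]
  [0, 0, 4]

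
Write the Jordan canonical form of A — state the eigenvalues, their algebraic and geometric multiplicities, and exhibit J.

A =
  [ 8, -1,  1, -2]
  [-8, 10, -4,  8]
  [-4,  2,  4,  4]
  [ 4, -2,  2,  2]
J_2(6) ⊕ J_1(6) ⊕ J_1(6)

The characteristic polynomial is
  det(x·I − A) = x^4 - 24*x^3 + 216*x^2 - 864*x + 1296 = (x - 6)^4

Eigenvalues and multiplicities (the geometric multiplicity of λ is n − rank(A − λI), which equals the number of Jordan blocks for λ):
  λ = 6: algebraic multiplicity = 4, geometric multiplicity = 3

Determining the block sizes for each eigenvalue:
  λ = 6: 3 blocks summing to 4 forces exactly one block of size 2 and the rest size 1 → block sizes [2, 1, 1]

Assembling the blocks gives a Jordan form
J =
  [6, 1, 0, 0]
  [0, 6, 0, 0]
  [0, 0, 6, 0]
  [0, 0, 0, 6]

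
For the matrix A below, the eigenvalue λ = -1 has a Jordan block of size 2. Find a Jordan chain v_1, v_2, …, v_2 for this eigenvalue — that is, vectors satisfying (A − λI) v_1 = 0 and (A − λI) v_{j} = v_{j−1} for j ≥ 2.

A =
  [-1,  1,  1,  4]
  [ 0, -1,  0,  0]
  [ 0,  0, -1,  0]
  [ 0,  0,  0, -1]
A Jordan chain for λ = -1 of length 2:
v_1 = (1, 0, 0, 0)ᵀ
v_2 = (0, 1, 0, 0)ᵀ

Let N = A − (-1)·I. We want v_2 with N^2 v_2 = 0 but N^1 v_2 ≠ 0; then v_{j-1} := N · v_j for j = 2, …, 2.

Pick v_2 = (0, 1, 0, 0)ᵀ.
Then v_1 = N · v_2 = (1, 0, 0, 0)ᵀ.

Sanity check: (A − (-1)·I) v_1 = (0, 0, 0, 0)ᵀ = 0. ✓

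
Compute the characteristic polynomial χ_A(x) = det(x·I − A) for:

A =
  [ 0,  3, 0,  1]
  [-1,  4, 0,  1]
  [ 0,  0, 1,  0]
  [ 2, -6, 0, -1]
x^4 - 4*x^3 + 6*x^2 - 4*x + 1

Expanding det(x·I − A) (e.g. by cofactor expansion or by noting that A is similar to its Jordan form J, which has the same characteristic polynomial as A) gives
  χ_A(x) = x^4 - 4*x^3 + 6*x^2 - 4*x + 1
which factors as (x - 1)^4. The eigenvalues (with algebraic multiplicities) are λ = 1 with multiplicity 4.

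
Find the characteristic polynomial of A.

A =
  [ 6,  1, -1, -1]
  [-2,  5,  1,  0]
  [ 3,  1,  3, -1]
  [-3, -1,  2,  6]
x^4 - 20*x^3 + 150*x^2 - 500*x + 625

Expanding det(x·I − A) (e.g. by cofactor expansion or by noting that A is similar to its Jordan form J, which has the same characteristic polynomial as A) gives
  χ_A(x) = x^4 - 20*x^3 + 150*x^2 - 500*x + 625
which factors as (x - 5)^4. The eigenvalues (with algebraic multiplicities) are λ = 5 with multiplicity 4.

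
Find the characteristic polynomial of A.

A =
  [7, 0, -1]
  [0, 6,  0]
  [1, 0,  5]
x^3 - 18*x^2 + 108*x - 216

Expanding det(x·I − A) (e.g. by cofactor expansion or by noting that A is similar to its Jordan form J, which has the same characteristic polynomial as A) gives
  χ_A(x) = x^3 - 18*x^2 + 108*x - 216
which factors as (x - 6)^3. The eigenvalues (with algebraic multiplicities) are λ = 6 with multiplicity 3.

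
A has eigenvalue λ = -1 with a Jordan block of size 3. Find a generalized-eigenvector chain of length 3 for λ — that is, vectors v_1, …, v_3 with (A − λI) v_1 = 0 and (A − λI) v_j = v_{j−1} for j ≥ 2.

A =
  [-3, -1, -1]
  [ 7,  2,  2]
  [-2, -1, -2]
A Jordan chain for λ = -1 of length 3:
v_1 = (-1, 3, -1)ᵀ
v_2 = (-2, 7, -2)ᵀ
v_3 = (1, 0, 0)ᵀ

Let N = A − (-1)·I. We want v_3 with N^3 v_3 = 0 but N^2 v_3 ≠ 0; then v_{j-1} := N · v_j for j = 3, …, 2.

Pick v_3 = (1, 0, 0)ᵀ.
Then v_2 = N · v_3 = (-2, 7, -2)ᵀ.
Then v_1 = N · v_2 = (-1, 3, -1)ᵀ.

Sanity check: (A − (-1)·I) v_1 = (0, 0, 0)ᵀ = 0. ✓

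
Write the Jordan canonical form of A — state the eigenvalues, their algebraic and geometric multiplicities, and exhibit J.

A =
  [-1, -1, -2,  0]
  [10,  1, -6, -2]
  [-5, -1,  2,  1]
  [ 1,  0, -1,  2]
J_2(-1) ⊕ J_2(3)

The characteristic polynomial is
  det(x·I − A) = x^4 - 4*x^3 - 2*x^2 + 12*x + 9 = (x - 3)^2*(x + 1)^2

Eigenvalues and multiplicities (the geometric multiplicity of λ is n − rank(A − λI), which equals the number of Jordan blocks for λ):
  λ = -1: algebraic multiplicity = 2, geometric multiplicity = 1
  λ = 3: algebraic multiplicity = 2, geometric multiplicity = 1

Determining the block sizes for each eigenvalue:
  λ = -1: one block (gm = 1), so the single block has size am = 2 → block sizes [2]
  λ = 3: one block (gm = 1), so the single block has size am = 2 → block sizes [2]

Assembling the blocks gives a Jordan form
J =
  [-1,  1, 0, 0]
  [ 0, -1, 0, 0]
  [ 0,  0, 3, 1]
  [ 0,  0, 0, 3]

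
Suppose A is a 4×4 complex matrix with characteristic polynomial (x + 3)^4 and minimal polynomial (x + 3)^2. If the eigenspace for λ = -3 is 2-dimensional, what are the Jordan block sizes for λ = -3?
Block sizes for λ = -3: [2, 2]

Step 1 — from the characteristic polynomial, algebraic multiplicity of λ = -3 is 4. From dim ker(A − (-3)·I) = 2, there are exactly 2 Jordan blocks for λ = -3.
Step 2 — from the minimal polynomial, the factor (x + 3)^2 tells us the largest block for λ = -3 has size 2.
Step 3 — with total size 4, 2 blocks, and largest block 2, the block sizes (in nonincreasing order) are [2, 2].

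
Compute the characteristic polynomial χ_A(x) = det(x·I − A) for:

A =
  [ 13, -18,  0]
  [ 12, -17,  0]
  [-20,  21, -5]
x^3 + 9*x^2 + 15*x - 25

Expanding det(x·I − A) (e.g. by cofactor expansion or by noting that A is similar to its Jordan form J, which has the same characteristic polynomial as A) gives
  χ_A(x) = x^3 + 9*x^2 + 15*x - 25
which factors as (x - 1)*(x + 5)^2. The eigenvalues (with algebraic multiplicities) are λ = -5 with multiplicity 2, λ = 1 with multiplicity 1.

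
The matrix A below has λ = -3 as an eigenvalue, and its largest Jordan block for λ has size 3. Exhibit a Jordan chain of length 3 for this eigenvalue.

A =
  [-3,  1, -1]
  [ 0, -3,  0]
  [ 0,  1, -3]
A Jordan chain for λ = -3 of length 3:
v_1 = (-1, 0, 0)ᵀ
v_2 = (1, 0, 1)ᵀ
v_3 = (0, 1, 0)ᵀ

Let N = A − (-3)·I. We want v_3 with N^3 v_3 = 0 but N^2 v_3 ≠ 0; then v_{j-1} := N · v_j for j = 3, …, 2.

Pick v_3 = (0, 1, 0)ᵀ.
Then v_2 = N · v_3 = (1, 0, 1)ᵀ.
Then v_1 = N · v_2 = (-1, 0, 0)ᵀ.

Sanity check: (A − (-3)·I) v_1 = (0, 0, 0)ᵀ = 0. ✓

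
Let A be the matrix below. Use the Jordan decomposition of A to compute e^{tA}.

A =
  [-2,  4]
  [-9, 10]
e^{tA} =
  [-6*t*exp(4*t) + exp(4*t), 4*t*exp(4*t)]
  [-9*t*exp(4*t), 6*t*exp(4*t) + exp(4*t)]

Strategy: write A = P · J · P⁻¹ where J is a Jordan canonical form, so e^{tA} = P · e^{tJ} · P⁻¹, and e^{tJ} can be computed block-by-block.

A has Jordan form
J =
  [4, 1]
  [0, 4]
(up to reordering of blocks).

Per-block formulas:
  For a 2×2 Jordan block J_2(4): exp(t · J_2(4)) = e^(4t)·(I + t·N), where N is the 2×2 nilpotent shift.

After assembling e^{tJ} and conjugating by P, we get:

e^{tA} =
  [-6*t*exp(4*t) + exp(4*t), 4*t*exp(4*t)]
  [-9*t*exp(4*t), 6*t*exp(4*t) + exp(4*t)]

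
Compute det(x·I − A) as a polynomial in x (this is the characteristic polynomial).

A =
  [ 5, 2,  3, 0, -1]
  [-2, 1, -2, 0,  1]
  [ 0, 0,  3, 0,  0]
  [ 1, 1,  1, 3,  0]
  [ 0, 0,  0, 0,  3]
x^5 - 15*x^4 + 90*x^3 - 270*x^2 + 405*x - 243

Expanding det(x·I − A) (e.g. by cofactor expansion or by noting that A is similar to its Jordan form J, which has the same characteristic polynomial as A) gives
  χ_A(x) = x^5 - 15*x^4 + 90*x^3 - 270*x^2 + 405*x - 243
which factors as (x - 3)^5. The eigenvalues (with algebraic multiplicities) are λ = 3 with multiplicity 5.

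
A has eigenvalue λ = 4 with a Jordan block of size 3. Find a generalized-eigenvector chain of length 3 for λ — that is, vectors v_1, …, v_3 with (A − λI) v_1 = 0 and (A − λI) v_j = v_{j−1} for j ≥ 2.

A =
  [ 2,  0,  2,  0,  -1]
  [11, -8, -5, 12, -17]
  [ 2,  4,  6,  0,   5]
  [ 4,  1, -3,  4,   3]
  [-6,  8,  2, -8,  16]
A Jordan chain for λ = 4 of length 3:
v_1 = (14, -14, 14, -21, 0)ᵀ
v_2 = (-2, 11, 2, 4, -6)ᵀ
v_3 = (1, 0, 0, 0, 0)ᵀ

Let N = A − (4)·I. We want v_3 with N^3 v_3 = 0 but N^2 v_3 ≠ 0; then v_{j-1} := N · v_j for j = 3, …, 2.

Pick v_3 = (1, 0, 0, 0, 0)ᵀ.
Then v_2 = N · v_3 = (-2, 11, 2, 4, -6)ᵀ.
Then v_1 = N · v_2 = (14, -14, 14, -21, 0)ᵀ.

Sanity check: (A − (4)·I) v_1 = (0, 0, 0, 0, 0)ᵀ = 0. ✓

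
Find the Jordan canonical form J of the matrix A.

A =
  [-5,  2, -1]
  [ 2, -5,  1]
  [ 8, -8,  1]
J_2(-3) ⊕ J_1(-3)

The characteristic polynomial is
  det(x·I − A) = x^3 + 9*x^2 + 27*x + 27 = (x + 3)^3

Eigenvalues and multiplicities (the geometric multiplicity of λ is n − rank(A − λI), which equals the number of Jordan blocks for λ):
  λ = -3: algebraic multiplicity = 3, geometric multiplicity = 2

Determining the block sizes for each eigenvalue:
  λ = -3: 2 blocks summing to 3 forces exactly one block of size 2 and the rest size 1 → block sizes [2, 1]

Assembling the blocks gives a Jordan form
J =
  [-3,  1,  0]
  [ 0, -3,  0]
  [ 0,  0, -3]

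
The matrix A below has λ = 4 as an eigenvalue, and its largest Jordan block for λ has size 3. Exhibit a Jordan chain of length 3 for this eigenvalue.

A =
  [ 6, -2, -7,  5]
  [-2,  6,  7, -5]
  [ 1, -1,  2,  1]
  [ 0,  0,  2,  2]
A Jordan chain for λ = 4 of length 3:
v_1 = (1, -1, 2, 2)ᵀ
v_2 = (2, -2, 1, 0)ᵀ
v_3 = (1, 0, 0, 0)ᵀ

Let N = A − (4)·I. We want v_3 with N^3 v_3 = 0 but N^2 v_3 ≠ 0; then v_{j-1} := N · v_j for j = 3, …, 2.

Pick v_3 = (1, 0, 0, 0)ᵀ.
Then v_2 = N · v_3 = (2, -2, 1, 0)ᵀ.
Then v_1 = N · v_2 = (1, -1, 2, 2)ᵀ.

Sanity check: (A − (4)·I) v_1 = (0, 0, 0, 0)ᵀ = 0. ✓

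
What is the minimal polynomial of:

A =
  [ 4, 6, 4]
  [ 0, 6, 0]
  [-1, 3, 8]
x^2 - 12*x + 36

The characteristic polynomial is χ_A(x) = (x - 6)^3, so the eigenvalues are known. The minimal polynomial is
  m_A(x) = Π_λ (x − λ)^{k_λ}
where k_λ is the size of the *largest* Jordan block for λ (equivalently, the smallest k with (A − λI)^k v = 0 for every generalised eigenvector v of λ).

  λ = 6: largest Jordan block has size 2, contributing (x − 6)^2

So m_A(x) = (x - 6)^2 = x^2 - 12*x + 36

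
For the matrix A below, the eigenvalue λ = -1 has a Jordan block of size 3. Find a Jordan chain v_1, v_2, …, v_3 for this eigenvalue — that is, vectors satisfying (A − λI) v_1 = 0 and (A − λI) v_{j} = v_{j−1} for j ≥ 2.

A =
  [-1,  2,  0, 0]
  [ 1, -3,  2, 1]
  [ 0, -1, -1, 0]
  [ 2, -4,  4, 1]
A Jordan chain for λ = -1 of length 3:
v_1 = (2, 0, -1, 0)ᵀ
v_2 = (0, 1, 0, 2)ᵀ
v_3 = (1, 0, 0, 0)ᵀ

Let N = A − (-1)·I. We want v_3 with N^3 v_3 = 0 but N^2 v_3 ≠ 0; then v_{j-1} := N · v_j for j = 3, …, 2.

Pick v_3 = (1, 0, 0, 0)ᵀ.
Then v_2 = N · v_3 = (0, 1, 0, 2)ᵀ.
Then v_1 = N · v_2 = (2, 0, -1, 0)ᵀ.

Sanity check: (A − (-1)·I) v_1 = (0, 0, 0, 0)ᵀ = 0. ✓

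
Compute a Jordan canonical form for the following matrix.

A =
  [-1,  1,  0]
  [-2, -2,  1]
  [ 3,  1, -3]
J_3(-2)

The characteristic polynomial is
  det(x·I − A) = x^3 + 6*x^2 + 12*x + 8 = (x + 2)^3

Eigenvalues and multiplicities (the geometric multiplicity of λ is n − rank(A − λI), which equals the number of Jordan blocks for λ):
  λ = -2: algebraic multiplicity = 3, geometric multiplicity = 1

Determining the block sizes for each eigenvalue:
  λ = -2: one block (gm = 1), so the single block has size am = 3 → block sizes [3]

Assembling the blocks gives a Jordan form
J =
  [-2,  1,  0]
  [ 0, -2,  1]
  [ 0,  0, -2]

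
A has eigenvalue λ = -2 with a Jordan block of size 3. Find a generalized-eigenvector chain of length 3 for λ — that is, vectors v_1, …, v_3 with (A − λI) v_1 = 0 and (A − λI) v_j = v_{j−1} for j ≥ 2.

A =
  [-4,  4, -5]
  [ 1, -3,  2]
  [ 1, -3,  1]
A Jordan chain for λ = -2 of length 3:
v_1 = (3, -1, -2)ᵀ
v_2 = (-2, 1, 1)ᵀ
v_3 = (1, 0, 0)ᵀ

Let N = A − (-2)·I. We want v_3 with N^3 v_3 = 0 but N^2 v_3 ≠ 0; then v_{j-1} := N · v_j for j = 3, …, 2.

Pick v_3 = (1, 0, 0)ᵀ.
Then v_2 = N · v_3 = (-2, 1, 1)ᵀ.
Then v_1 = N · v_2 = (3, -1, -2)ᵀ.

Sanity check: (A − (-2)·I) v_1 = (0, 0, 0)ᵀ = 0. ✓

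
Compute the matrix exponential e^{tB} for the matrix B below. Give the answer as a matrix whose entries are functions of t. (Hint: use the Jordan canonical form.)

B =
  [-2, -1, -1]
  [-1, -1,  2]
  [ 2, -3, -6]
e^{tB} =
  [t*exp(-3*t) + exp(-3*t), -t*exp(-3*t), -t*exp(-3*t)]
  [t^2*exp(-3*t)/2 - t*exp(-3*t), -t^2*exp(-3*t)/2 + 2*t*exp(-3*t) + exp(-3*t), -t^2*exp(-3*t)/2 + 2*t*exp(-3*t)]
  [-t^2*exp(-3*t)/2 + 2*t*exp(-3*t), t^2*exp(-3*t)/2 - 3*t*exp(-3*t), t^2*exp(-3*t)/2 - 3*t*exp(-3*t) + exp(-3*t)]

Strategy: write B = P · J · P⁻¹ where J is a Jordan canonical form, so e^{tB} = P · e^{tJ} · P⁻¹, and e^{tJ} can be computed block-by-block.

B has Jordan form
J =
  [-3,  1,  0]
  [ 0, -3,  1]
  [ 0,  0, -3]
(up to reordering of blocks).

Per-block formulas:
  For a 3×3 Jordan block J_3(-3): exp(t · J_3(-3)) = e^(-3t)·(I + t·N + (t^2/2)·N^2), where N is the 3×3 nilpotent shift.

After assembling e^{tJ} and conjugating by P, we get:

e^{tB} =
  [t*exp(-3*t) + exp(-3*t), -t*exp(-3*t), -t*exp(-3*t)]
  [t^2*exp(-3*t)/2 - t*exp(-3*t), -t^2*exp(-3*t)/2 + 2*t*exp(-3*t) + exp(-3*t), -t^2*exp(-3*t)/2 + 2*t*exp(-3*t)]
  [-t^2*exp(-3*t)/2 + 2*t*exp(-3*t), t^2*exp(-3*t)/2 - 3*t*exp(-3*t), t^2*exp(-3*t)/2 - 3*t*exp(-3*t) + exp(-3*t)]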